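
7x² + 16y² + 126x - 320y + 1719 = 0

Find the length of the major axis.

Group: 7(x² + 18x) + 16(y² - 20y) = -1719
Complete the square: 7(x + 9)² + 16(y - 10)² = -1719 + 567 + 1600 = 448
Divide through by 448 to get (x + 9)²/64 + (y - 10)²/28 = 1.
Ellipse, center (-9, 10), major axis horizontal; a² = 64, b² = 28.
a² = 64 so a = 8; the major axis has length 2a = 16.

16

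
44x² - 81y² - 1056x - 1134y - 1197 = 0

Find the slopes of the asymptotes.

2√11/9 and -2√11/9

Group: 44(x² - 24x) -81(y² + 14y) = 1197
44(x - 12)² -81(y + 7)² = 1197 + 6336 - 3969 = 3564
Dividing both sides by 3564: (x - 12)²/81 - (y + 7)²/44 = 1
Hyperbola, center (12, -7), transverse axis horizontal; a² = 81, b² = 44.
For a horizontal hyperbola the asymptotes have slope ±b/a.
Here that is ±2√11/9.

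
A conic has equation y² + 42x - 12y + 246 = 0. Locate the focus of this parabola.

(-31/2, 6)

Only y is squared. Complete the square in y: (y - 6)² = -42(x + 5).
Vertex (-5, 6); 4p = -42 so p = -21/2. Opens left.
Focus is p units from the vertex along the axis: (h + p, k).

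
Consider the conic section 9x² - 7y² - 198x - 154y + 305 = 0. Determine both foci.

(11, -15) and (11, -7)

Group the x- and y-terms: 9(x² - 22x) -7(y² + 22y) = -305
Completing the square gives 9(x - 11)² -7(y + 11)² = -305 + 1089 - 847 = -63.
Divide by -63: (y + 11)²/9 - (x - 11)²/7 = 1
Hyperbola, center (11, -11), transverse axis vertical; a² = 9, b² = 7.
c² = a² + b² = 9 + 7 = 16, so c = 4.
Foci lie on the vertical axis through the center: (h, k ± c).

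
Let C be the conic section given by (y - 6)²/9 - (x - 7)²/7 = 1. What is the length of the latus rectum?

Center (7, 6). The positive term is the y-term, so the transverse axis is vertical; a² = 9, b² = 7.
Latus rectum length = 2b²/a = 2·7/3 = 14/3.

14/3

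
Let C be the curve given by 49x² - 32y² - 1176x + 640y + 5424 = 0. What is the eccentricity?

Rearranging, 49(x² - 24x) -32(y² - 20y) = -5424.
49(x - 12)² -32(y - 10)² = -5424 + 7056 - 3200 = -1568
Divide through by -1568 to get (y - 10)²/49 - (x - 12)²/32 = 1.
Hyperbola, center (12, 10), transverse axis vertical; a² = 49, b² = 32.
c² = a² + b² = 81, so c = 9.
e = c/a = 9/7.

e = 9/7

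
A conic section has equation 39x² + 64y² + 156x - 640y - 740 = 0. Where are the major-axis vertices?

(-10, 5) and (6, 5)

Group the x- and y-terms: 39(x² + 4x) + 64(y² - 10y) = 740
39(x + 2)² + 64(y - 5)² = 740 + 156 + 1600 = 2496
Dividing both sides by 2496: (x + 2)²/64 + (y - 5)²/39 = 1
Ellipse, center (-2, 5), major axis horizontal; a² = 64, b² = 39.
a = 8. Vertices at (h ± a, k).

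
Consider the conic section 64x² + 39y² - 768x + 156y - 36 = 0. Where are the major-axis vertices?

64(x² - 12x) + 39(y² + 4y) = 36
64(x - 6)² + 39(y + 2)² = 36 + 2304 + 156 = 2496
Dividing both sides by 2496: (x - 6)²/39 + (y + 2)²/64 = 1
Ellipse, center (6, -2), major axis vertical; a² = 64, b² = 39.
a = 8. Vertices at (h, k ± a).

(6, -10) and (6, 6)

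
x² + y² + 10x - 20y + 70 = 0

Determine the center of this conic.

Collect terms: (x² + 10x) + (y² - 20y) = -70
Complete the square: (x + 5)² + (y - 10)² = -70 + 25 + 100 = 55
So (x + 5)² + (y - 10)² = 55.
Circle centered at (-5, 10) with r² = 55.

(-5, 10)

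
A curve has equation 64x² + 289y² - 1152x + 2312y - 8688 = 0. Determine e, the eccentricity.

Group the x- and y-terms: 64(x² - 18x) + 289(y² + 8y) = 8688
Complete the square: 64(x - 9)² + 289(y + 4)² = 8688 + 5184 + 4624 = 18496
Divide by 18496: (x - 9)²/289 + (y + 4)²/64 = 1
Ellipse, center (9, -4), major axis horizontal; a² = 289, b² = 64.
c² = a² - b² = 225, so c = 15.
e = c/a = 15/17.

e = 15/17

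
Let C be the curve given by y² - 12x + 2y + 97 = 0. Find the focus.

(11, -1)

Only y is squared. Complete the square in y: (y + 1)² = 12(x - 8).
Vertex (8, -1); 4p = 12 so p = 3. Opens right.
Focus is p units from the vertex along the axis: (h + p, k).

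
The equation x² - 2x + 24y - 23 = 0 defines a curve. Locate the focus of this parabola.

(1, -5)

Only x is squared. Complete the square in x: (x - 1)² = -24(y - 1).
Vertex (1, 1); 4p = -24 so p = -6. Opens down.
Focus is p units from the vertex along the axis: (h, k + p).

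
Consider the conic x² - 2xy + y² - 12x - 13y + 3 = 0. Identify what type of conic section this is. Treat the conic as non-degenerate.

A = 1, B = -2, C = 1.
Discriminant B² − 4AC = (-2)² − 4·1·1 = 0.
B² − 4AC = 0 ⇒ parabola.

parabola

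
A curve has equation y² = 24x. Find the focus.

Vertex (0, 0); 4p = 24 so p = 6. Opens right.
Focus is p units from the vertex along the axis: (h + p, k).

(6, 0)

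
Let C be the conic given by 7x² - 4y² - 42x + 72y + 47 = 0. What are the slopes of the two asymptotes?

√7/2 and -√7/2

Collect terms: 7(x² - 6x) -4(y² - 18y) = -47
Completing the square gives 7(x - 3)² -4(y - 9)² = -47 + 63 - 324 = -308.
Dividing both sides by -308: (y - 9)²/77 - (x - 3)²/44 = 1
Hyperbola, center (3, 9), transverse axis vertical; a² = 77, b² = 44.
For a vertical hyperbola the asymptotes have slope ±a/b.
Here that is ±√77/2√11 = ±√7/2.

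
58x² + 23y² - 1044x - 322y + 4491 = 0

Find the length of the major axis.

2√58

Group the x- and y-terms: 58(x² - 18x) + 23(y² - 14y) = -4491
58(x - 9)² + 23(y - 7)² = -4491 + 4698 + 1127 = 1334
Divide by 1334: (x - 9)²/23 + (y - 7)²/58 = 1
Ellipse, center (9, 7), major axis vertical; a² = 58, b² = 23.
a² = 58 so a = √58; the major axis has length 2a = 2√58.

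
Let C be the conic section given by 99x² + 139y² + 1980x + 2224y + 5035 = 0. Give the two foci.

(-10 - 2√10, -8) and (-10 + 2√10, -8)

Group the x- and y-terms: 99(x² + 20x) + 139(y² + 16y) = -5035
Complete the square in x and y: 99(x + 10)² + 139(y + 8)² = -5035 + 9900 + 8896 = 13761
Divide by 13761: (x + 10)²/139 + (y + 8)²/99 = 1
Ellipse, center (-10, -8), major axis horizontal; a² = 139, b² = 99.
c² = a² - b² = 139 - 99 = 40, so c = 2√10.
Foci lie on the horizontal axis through the center: (h ± c, k).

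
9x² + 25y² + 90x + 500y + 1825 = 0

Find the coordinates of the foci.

Group the x- and y-terms: 9(x² + 10x) + 25(y² + 20y) = -1825
Complete the square in x and y: 9(x + 5)² + 25(y + 10)² = -1825 + 225 + 2500 = 900
Divide by 900: (x + 5)²/100 + (y + 10)²/36 = 1
Ellipse, center (-5, -10), major axis horizontal; a² = 100, b² = 36.
c² = a² - b² = 100 - 36 = 64, so c = 8.
Foci lie on the horizontal axis through the center: (h ± c, k).

(-13, -10) and (3, -10)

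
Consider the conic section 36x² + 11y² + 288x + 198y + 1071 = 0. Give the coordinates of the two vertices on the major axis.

(-4, -15) and (-4, -3)

Group: 36(x² + 8x) + 11(y² + 18y) = -1071
Complete the square: 36(x + 4)² + 11(y + 9)² = -1071 + 576 + 891 = 396
Divide by 396: (x + 4)²/11 + (y + 9)²/36 = 1
Ellipse, center (-4, -9), major axis vertical; a² = 36, b² = 11.
a = 6. Vertices at (h, k ± a).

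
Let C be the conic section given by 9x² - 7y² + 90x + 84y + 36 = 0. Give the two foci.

Rearranging, 9(x² + 10x) -7(y² - 12y) = -36.
Complete the square in x and y: 9(x + 5)² -7(y - 6)² = -36 + 225 - 252 = -63
Divide by -63: (y - 6)²/9 - (x + 5)²/7 = 1
Hyperbola, center (-5, 6), transverse axis vertical; a² = 9, b² = 7.
c² = a² + b² = 9 + 7 = 16, so c = 4.
Foci lie on the vertical axis through the center: (h, k ± c).

(-5, 2) and (-5, 10)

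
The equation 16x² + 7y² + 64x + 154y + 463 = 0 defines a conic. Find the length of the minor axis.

4√7

Collect terms: 16(x² + 4x) + 7(y² + 22y) = -463
Complete the square: 16(x + 2)² + 7(y + 11)² = -463 + 64 + 847 = 448
Dividing both sides by 448: (x + 2)²/28 + (y + 11)²/64 = 1
Ellipse, center (-2, -11), major axis vertical; a² = 64, b² = 28.
b² = 28 so b = 2√7; the minor axis has length 2b = 4√7.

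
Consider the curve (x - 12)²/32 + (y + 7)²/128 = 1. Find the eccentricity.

Center (12, -7). The larger denominator 128 sits under the y-term, so the major axis is vertical; a² = 128, b² = 32.
c² = a² - b² = 96, so c = 4√6.
e = c/a = 4√6/8√2 = √3/2.

e = √3/2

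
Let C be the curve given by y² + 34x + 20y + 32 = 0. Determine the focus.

Only y is squared. Complete the square in y: (y + 10)² = -34(x - 2).
Vertex (2, -10); 4p = -34 so p = -17/2. Opens left.
Focus is p units from the vertex along the axis: (h + p, k).

(-13/2, -10)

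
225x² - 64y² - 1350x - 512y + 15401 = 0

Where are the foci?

(3, -21) and (3, 13)

Group the x- and y-terms: 225(x² - 6x) -64(y² + 8y) = -15401
Complete the square: 225(x - 3)² -64(y + 4)² = -15401 + 2025 - 1024 = -14400
Divide through by -14400 to get (y + 4)²/225 - (x - 3)²/64 = 1.
Hyperbola, center (3, -4), transverse axis vertical; a² = 225, b² = 64.
c² = a² + b² = 225 + 64 = 289, so c = 17.
Foci lie on the vertical axis through the center: (h, k ± c).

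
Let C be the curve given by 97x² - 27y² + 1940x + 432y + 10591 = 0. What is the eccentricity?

e = 2√3007/97

97(x² + 20x) -27(y² - 16y) = -10591
Completing the square gives 97(x + 10)² -27(y - 8)² = -10591 + 9700 - 1728 = -2619.
Dividing both sides by -2619: (y - 8)²/97 - (x + 10)²/27 = 1
Hyperbola, center (-10, 8), transverse axis vertical; a² = 97, b² = 27.
c² = a² + b² = 124, so c = 2√31.
e = c/a = 2√31/√97 = 2√3007/97.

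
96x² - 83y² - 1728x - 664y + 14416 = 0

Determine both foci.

(9, -4 - √179) and (9, -4 + √179)

96(x² - 18x) -83(y² + 8y) = -14416
Completing the square gives 96(x - 9)² -83(y + 4)² = -14416 + 7776 - 1328 = -7968.
Divide by -7968: (y + 4)²/96 - (x - 9)²/83 = 1
Hyperbola, center (9, -4), transverse axis vertical; a² = 96, b² = 83.
c² = a² + b² = 96 + 83 = 179, so c = √179.
Foci lie on the vertical axis through the center: (h, k ± c).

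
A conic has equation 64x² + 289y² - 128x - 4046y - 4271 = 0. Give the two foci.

(-14, 7) and (16, 7)

Rearranging, 64(x² - 2x) + 289(y² - 14y) = 4271.
Complete the square in x and y: 64(x - 1)² + 289(y - 7)² = 4271 + 64 + 14161 = 18496
Dividing both sides by 18496: (x - 1)²/289 + (y - 7)²/64 = 1
Ellipse, center (1, 7), major axis horizontal; a² = 289, b² = 64.
c² = a² - b² = 289 - 64 = 225, so c = 15.
Foci lie on the horizontal axis through the center: (h ± c, k).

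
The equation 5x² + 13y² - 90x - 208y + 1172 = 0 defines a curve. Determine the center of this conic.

(9, 8)

Group the x- and y-terms: 5(x² - 18x) + 13(y² - 16y) = -1172
5(x - 9)² + 13(y - 8)² = -1172 + 405 + 832 = 65
Divide through by 65 to get (x - 9)²/13 + (y - 8)²/5 = 1.
Ellipse with center (9, 8).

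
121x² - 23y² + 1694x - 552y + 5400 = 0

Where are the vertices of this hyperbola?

(-7, -23) and (-7, -1)

Rearranging, 121(x² + 14x) -23(y² + 24y) = -5400.
121(x + 7)² -23(y + 12)² = -5400 + 5929 - 3312 = -2783
Dividing both sides by -2783: (y + 12)²/121 - (x + 7)²/23 = 1
Hyperbola, center (-7, -12), transverse axis vertical; a² = 121, b² = 23.
a = 11. Vertices at (h, k ± a).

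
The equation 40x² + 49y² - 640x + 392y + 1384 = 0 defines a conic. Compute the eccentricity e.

e = 3/7

Group: 40(x² - 16x) + 49(y² + 8y) = -1384
Complete the square: 40(x - 8)² + 49(y + 4)² = -1384 + 2560 + 784 = 1960
Divide by 1960: (x - 8)²/49 + (y + 4)²/40 = 1
Ellipse, center (8, -4), major axis horizontal; a² = 49, b² = 40.
c² = a² - b² = 9, so c = 3.
e = c/a = 3/7.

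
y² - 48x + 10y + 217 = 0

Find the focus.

Only y is squared. Complete the square in y: (y + 5)² = 48(x - 4).
Vertex (4, -5); 4p = 48 so p = 12. Opens right.
Focus is p units from the vertex along the axis: (h + p, k).

(16, -5)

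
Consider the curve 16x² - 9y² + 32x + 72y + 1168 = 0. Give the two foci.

(-1, -11) and (-1, 19)

Group the x- and y-terms: 16(x² + 2x) -9(y² - 8y) = -1168
Completing the square gives 16(x + 1)² -9(y - 4)² = -1168 + 16 - 144 = -1296.
Dividing both sides by -1296: (y - 4)²/144 - (x + 1)²/81 = 1
Hyperbola, center (-1, 4), transverse axis vertical; a² = 144, b² = 81.
c² = a² + b² = 144 + 81 = 225, so c = 15.
Foci lie on the vertical axis through the center: (h, k ± c).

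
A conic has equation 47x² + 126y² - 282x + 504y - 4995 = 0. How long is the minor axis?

2√47

Group: 47(x² - 6x) + 126(y² + 4y) = 4995
Complete the square: 47(x - 3)² + 126(y + 2)² = 4995 + 423 + 504 = 5922
Divide through by 5922 to get (x - 3)²/126 + (y + 2)²/47 = 1.
Ellipse, center (3, -2), major axis horizontal; a² = 126, b² = 47.
b² = 47 so b = √47; the minor axis has length 2b = 2√47.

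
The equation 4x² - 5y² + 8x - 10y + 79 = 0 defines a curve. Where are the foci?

Group the x- and y-terms: 4(x² + 2x) -5(y² + 2y) = -79
Complete the square: 4(x + 1)² -5(y + 1)² = -79 + 4 - 5 = -80
Divide through by -80 to get (y + 1)²/16 - (x + 1)²/20 = 1.
Hyperbola, center (-1, -1), transverse axis vertical; a² = 16, b² = 20.
c² = a² + b² = 16 + 20 = 36, so c = 6.
Foci lie on the vertical axis through the center: (h, k ± c).

(-1, -7) and (-1, 5)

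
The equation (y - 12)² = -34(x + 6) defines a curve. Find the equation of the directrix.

Vertex (-6, 12); 4p = -34 so p = -17/2. Opens left.
Directrix is the vertical line x = h − p = -6 − (-17/2) = 5/2.

x = 5/2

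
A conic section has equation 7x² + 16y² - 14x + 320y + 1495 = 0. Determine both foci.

(-2, -10) and (4, -10)

Collect terms: 7(x² - 2x) + 16(y² + 20y) = -1495
Completing the square gives 7(x - 1)² + 16(y + 10)² = -1495 + 7 + 1600 = 112.
Dividing both sides by 112: (x - 1)²/16 + (y + 10)²/7 = 1
Ellipse, center (1, -10), major axis horizontal; a² = 16, b² = 7.
c² = a² - b² = 16 - 7 = 9, so c = 3.
Foci lie on the horizontal axis through the center: (h ± c, k).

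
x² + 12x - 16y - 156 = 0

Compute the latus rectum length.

Only x is squared. Complete the square in x: (x + 6)² = 16(y + 12).
Vertex (-6, -12); 4p = 16 so p = 4. Opens up.
Latus rectum length = |4p| = 16.

16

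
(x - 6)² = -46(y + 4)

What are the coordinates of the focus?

(6, -31/2)

Vertex (6, -4); 4p = -46 so p = -23/2. Opens down.
Focus is p units from the vertex along the axis: (h, k + p).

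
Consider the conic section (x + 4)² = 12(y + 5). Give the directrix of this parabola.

Vertex (-4, -5); 4p = 12 so p = 3. Opens up.
Directrix is the horizontal line y = k − p = -5 − (3) = -8.

y = -8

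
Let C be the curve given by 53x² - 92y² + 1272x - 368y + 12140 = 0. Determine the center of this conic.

Collect terms: 53(x² + 24x) -92(y² + 4y) = -12140
Complete the square in x and y: 53(x + 12)² -92(y + 2)² = -12140 + 7632 - 368 = -4876
Dividing both sides by -4876: (y + 2)²/53 - (x + 12)²/92 = 1
Hyperbola with center (-12, -2).

(-12, -2)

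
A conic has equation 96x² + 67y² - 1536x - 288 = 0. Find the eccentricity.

e = √174/24

Rearranging, 96(x² - 16x) + 67y² = 288.
Complete the square: 96(x - 8)² + 67y² = 288 + 6144 + 0 = 6432
Divide through by 6432 to get (x - 8)²/67 + y²/96 = 1.
Ellipse, center (8, 0), major axis vertical; a² = 96, b² = 67.
c² = a² - b² = 29, so c = √29.
e = c/a = √29/4√6 = √174/24.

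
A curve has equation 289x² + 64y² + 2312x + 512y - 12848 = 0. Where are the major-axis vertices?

Collect terms: 289(x² + 8x) + 64(y² + 8y) = 12848
289(x + 4)² + 64(y + 4)² = 12848 + 4624 + 1024 = 18496
Divide by 18496: (x + 4)²/64 + (y + 4)²/289 = 1
Ellipse, center (-4, -4), major axis vertical; a² = 289, b² = 64.
a = 17. Vertices at (h, k ± a).

(-4, -21) and (-4, 13)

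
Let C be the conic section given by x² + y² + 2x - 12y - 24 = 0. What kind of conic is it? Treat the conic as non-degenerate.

No xy term. Coefficients of x² and y² are A = 1, C = 1.
A = C (same sign) ⇒ circle.

circle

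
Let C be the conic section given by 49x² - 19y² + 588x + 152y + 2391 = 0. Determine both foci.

(-6, 4 - 2√17) and (-6, 4 + 2√17)

Collect terms: 49(x² + 12x) -19(y² - 8y) = -2391
Completing the square gives 49(x + 6)² -19(y - 4)² = -2391 + 1764 - 304 = -931.
Divide by -931: (y - 4)²/49 - (x + 6)²/19 = 1
Hyperbola, center (-6, 4), transverse axis vertical; a² = 49, b² = 19.
c² = a² + b² = 49 + 19 = 68, so c = 2√17.
Foci lie on the vertical axis through the center: (h, k ± c).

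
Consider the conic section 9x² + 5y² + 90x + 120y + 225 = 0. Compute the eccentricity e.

9(x² + 10x) + 5(y² + 24y) = -225
Completing the square gives 9(x + 5)² + 5(y + 12)² = -225 + 225 + 720 = 720.
Divide through by 720 to get (x + 5)²/80 + (y + 12)²/144 = 1.
Ellipse, center (-5, -12), major axis vertical; a² = 144, b² = 80.
c² = a² - b² = 64, so c = 8.
e = c/a = 8/12 = 2/3.

e = 2/3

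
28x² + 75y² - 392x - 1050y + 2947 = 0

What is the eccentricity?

28(x² - 14x) + 75(y² - 14y) = -2947
Complete the square in x and y: 28(x - 7)² + 75(y - 7)² = -2947 + 1372 + 3675 = 2100
Dividing both sides by 2100: (x - 7)²/75 + (y - 7)²/28 = 1
Ellipse, center (7, 7), major axis horizontal; a² = 75, b² = 28.
c² = a² - b² = 47, so c = √47.
e = c/a = √47/5√3 = √141/15.

e = √141/15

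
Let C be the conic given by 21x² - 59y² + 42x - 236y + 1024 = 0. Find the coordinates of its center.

21(x² + 2x) -59(y² + 4y) = -1024
Complete the square: 21(x + 1)² -59(y + 2)² = -1024 + 21 - 236 = -1239
Divide through by -1239 to get (y + 2)²/21 - (x + 1)²/59 = 1.
Hyperbola with center (-1, -2).

(-1, -2)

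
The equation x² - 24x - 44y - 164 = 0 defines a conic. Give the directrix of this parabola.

y = -18

Only x is squared. Complete the square in x: (x - 12)² = 44(y + 7).
Vertex (12, -7); 4p = 44 so p = 11. Opens up.
Directrix is the horizontal line y = k − p = -7 − (11) = -18.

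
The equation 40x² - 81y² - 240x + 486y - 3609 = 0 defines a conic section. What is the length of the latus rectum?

40(x² - 6x) -81(y² - 6y) = 3609
Completing the square gives 40(x - 3)² -81(y - 3)² = 3609 + 360 - 729 = 3240.
Dividing both sides by 3240: (x - 3)²/81 - (y - 3)²/40 = 1
Hyperbola, center (3, 3), transverse axis horizontal; a² = 81, b² = 40.
Latus rectum length = 2b²/a = 2·40/9 = 80/9.

80/9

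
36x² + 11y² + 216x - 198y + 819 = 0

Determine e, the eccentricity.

Collect terms: 36(x² + 6x) + 11(y² - 18y) = -819
Complete the square: 36(x + 3)² + 11(y - 9)² = -819 + 324 + 891 = 396
Divide by 396: (x + 3)²/11 + (y - 9)²/36 = 1
Ellipse, center (-3, 9), major axis vertical; a² = 36, b² = 11.
c² = a² - b² = 25, so c = 5.
e = c/a = 5/6.

e = 5/6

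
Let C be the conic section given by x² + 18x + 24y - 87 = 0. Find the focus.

(-9, 1)

Only x is squared. Complete the square in x: (x + 9)² = -24(y - 7).
Vertex (-9, 7); 4p = -24 so p = -6. Opens down.
Focus is p units from the vertex along the axis: (h, k + p).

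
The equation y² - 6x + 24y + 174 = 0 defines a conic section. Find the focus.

Only y is squared. Complete the square in y: (y + 12)² = 6(x - 5).
Vertex (5, -12); 4p = 6 so p = 3/2. Opens right.
Focus is p units from the vertex along the axis: (h + p, k).

(13/2, -12)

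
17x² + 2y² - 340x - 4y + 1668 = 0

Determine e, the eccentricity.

Collect terms: 17(x² - 20x) + 2(y² - 2y) = -1668
Complete the square in x and y: 17(x - 10)² + 2(y - 1)² = -1668 + 1700 + 2 = 34
Dividing both sides by 34: (x - 10)²/2 + (y - 1)²/17 = 1
Ellipse, center (10, 1), major axis vertical; a² = 17, b² = 2.
c² = a² - b² = 15, so c = √15.
e = c/a = √15/√17 = √255/17.

e = √255/17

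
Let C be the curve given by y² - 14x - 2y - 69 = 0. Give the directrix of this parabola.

Only y is squared. Complete the square in y: (y - 1)² = 14(x + 5).
Vertex (-5, 1); 4p = 14 so p = 7/2. Opens right.
Directrix is the vertical line x = h − p = -5 − (7/2) = -17/2.

x = -17/2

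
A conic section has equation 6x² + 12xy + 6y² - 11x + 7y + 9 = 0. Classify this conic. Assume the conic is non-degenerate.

A = 6, B = 12, C = 6.
Discriminant B² − 4AC = 12² − 4·6·6 = 0.
B² − 4AC = 0 ⇒ parabola.

parabola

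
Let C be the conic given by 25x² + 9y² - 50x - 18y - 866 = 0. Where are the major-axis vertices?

Group the x- and y-terms: 25(x² - 2x) + 9(y² - 2y) = 866
Complete the square in x and y: 25(x - 1)² + 9(y - 1)² = 866 + 25 + 9 = 900
Divide by 900: (x - 1)²/36 + (y - 1)²/100 = 1
Ellipse, center (1, 1), major axis vertical; a² = 100, b² = 36.
a = 10. Vertices at (h, k ± a).

(1, -9) and (1, 11)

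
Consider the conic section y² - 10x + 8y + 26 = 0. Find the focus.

Only y is squared. Complete the square in y: (y + 4)² = 10(x - 1).
Vertex (1, -4); 4p = 10 so p = 5/2. Opens right.
Focus is p units from the vertex along the axis: (h + p, k).

(7/2, -4)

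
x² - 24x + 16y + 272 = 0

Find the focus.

(12, -12)

Only x is squared. Complete the square in x: (x - 12)² = -16(y + 8).
Vertex (12, -8); 4p = -16 so p = -4. Opens down.
Focus is p units from the vertex along the axis: (h, k + p).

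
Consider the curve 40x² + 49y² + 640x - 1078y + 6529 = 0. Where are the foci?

(-11, 11) and (-5, 11)

Group the x- and y-terms: 40(x² + 16x) + 49(y² - 22y) = -6529
Complete the square: 40(x + 8)² + 49(y - 11)² = -6529 + 2560 + 5929 = 1960
Divide through by 1960 to get (x + 8)²/49 + (y - 11)²/40 = 1.
Ellipse, center (-8, 11), major axis horizontal; a² = 49, b² = 40.
c² = a² - b² = 49 - 40 = 9, so c = 3.
Foci lie on the horizontal axis through the center: (h ± c, k).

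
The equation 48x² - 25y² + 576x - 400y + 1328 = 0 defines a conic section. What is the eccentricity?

e = √219/12

Group the x- and y-terms: 48(x² + 12x) -25(y² + 16y) = -1328
Complete the square: 48(x + 6)² -25(y + 8)² = -1328 + 1728 - 1600 = -1200
Divide through by -1200 to get (y + 8)²/48 - (x + 6)²/25 = 1.
Hyperbola, center (-6, -8), transverse axis vertical; a² = 48, b² = 25.
c² = a² + b² = 73, so c = √73.
e = c/a = √73/4√3 = √219/12.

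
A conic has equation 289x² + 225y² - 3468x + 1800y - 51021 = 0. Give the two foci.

Group: 289(x² - 12x) + 225(y² + 8y) = 51021
Complete the square: 289(x - 6)² + 225(y + 4)² = 51021 + 10404 + 3600 = 65025
Divide by 65025: (x - 6)²/225 + (y + 4)²/289 = 1
Ellipse, center (6, -4), major axis vertical; a² = 289, b² = 225.
c² = a² - b² = 289 - 225 = 64, so c = 8.
Foci lie on the vertical axis through the center: (h, k ± c).

(6, -12) and (6, 4)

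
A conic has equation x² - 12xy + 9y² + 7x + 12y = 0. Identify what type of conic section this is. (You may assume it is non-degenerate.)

hyperbola

A = 1, B = -12, C = 9.
Discriminant B² − 4AC = (-12)² − 4·1·9 = 108.
B² − 4AC > 0 ⇒ hyperbola.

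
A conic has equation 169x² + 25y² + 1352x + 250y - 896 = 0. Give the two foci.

(-4, -17) and (-4, 7)

Group the x- and y-terms: 169(x² + 8x) + 25(y² + 10y) = 896
Complete the square: 169(x + 4)² + 25(y + 5)² = 896 + 2704 + 625 = 4225
Dividing both sides by 4225: (x + 4)²/25 + (y + 5)²/169 = 1
Ellipse, center (-4, -5), major axis vertical; a² = 169, b² = 25.
c² = a² - b² = 169 - 25 = 144, so c = 12.
Foci lie on the vertical axis through the center: (h, k ± c).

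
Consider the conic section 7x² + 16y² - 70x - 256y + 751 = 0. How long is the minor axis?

Collect terms: 7(x² - 10x) + 16(y² - 16y) = -751
7(x - 5)² + 16(y - 8)² = -751 + 175 + 1024 = 448
Divide through by 448 to get (x - 5)²/64 + (y - 8)²/28 = 1.
Ellipse, center (5, 8), major axis horizontal; a² = 64, b² = 28.
b² = 28 so b = 2√7; the minor axis has length 2b = 4√7.

4√7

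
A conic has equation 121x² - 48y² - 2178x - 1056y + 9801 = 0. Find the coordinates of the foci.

121(x² - 18x) -48(y² + 22y) = -9801
121(x - 9)² -48(y + 11)² = -9801 + 9801 - 5808 = -5808
Divide by -5808: (y + 11)²/121 - (x - 9)²/48 = 1
Hyperbola, center (9, -11), transverse axis vertical; a² = 121, b² = 48.
c² = a² + b² = 121 + 48 = 169, so c = 13.
Foci lie on the vertical axis through the center: (h, k ± c).

(9, -24) and (9, 2)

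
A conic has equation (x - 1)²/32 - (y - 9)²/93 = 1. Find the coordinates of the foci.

(1 - 5√5, 9) and (1 + 5√5, 9)

Center (1, 9). The positive term is the x-term, so the transverse axis is horizontal; a² = 32, b² = 93.
c² = a² + b² = 32 + 93 = 125, so c = 5√5.
Foci lie on the horizontal axis through the center: (h ± c, k).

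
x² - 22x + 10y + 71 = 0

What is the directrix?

y = 15/2

Only x is squared. Complete the square in x: (x - 11)² = -10(y - 5).
Vertex (11, 5); 4p = -10 so p = -5/2. Opens down.
Directrix is the horizontal line y = k − p = 5 − (-5/2) = 15/2.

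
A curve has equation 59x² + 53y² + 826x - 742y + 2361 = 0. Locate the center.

(-7, 7)

Group the x- and y-terms: 59(x² + 14x) + 53(y² - 14y) = -2361
59(x + 7)² + 53(y - 7)² = -2361 + 2891 + 2597 = 3127
Dividing both sides by 3127: (x + 7)²/53 + (y - 7)²/59 = 1
Ellipse with center (-7, 7).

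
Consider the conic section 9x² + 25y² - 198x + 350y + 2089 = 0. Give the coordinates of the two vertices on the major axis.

(6, -7) and (16, -7)

Collect terms: 9(x² - 22x) + 25(y² + 14y) = -2089
Completing the square gives 9(x - 11)² + 25(y + 7)² = -2089 + 1089 + 1225 = 225.
Divide by 225: (x - 11)²/25 + (y + 7)²/9 = 1
Ellipse, center (11, -7), major axis horizontal; a² = 25, b² = 9.
a = 5. Vertices at (h ± a, k).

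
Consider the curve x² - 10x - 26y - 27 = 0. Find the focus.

(5, 9/2)

Only x is squared. Complete the square in x: (x - 5)² = 26(y + 2).
Vertex (5, -2); 4p = 26 so p = 13/2. Opens up.
Focus is p units from the vertex along the axis: (h, k + p).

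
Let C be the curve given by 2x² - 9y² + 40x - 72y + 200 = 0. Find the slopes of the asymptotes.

Collect terms: 2(x² + 20x) -9(y² + 8y) = -200
2(x + 10)² -9(y + 4)² = -200 + 200 - 144 = -144
Dividing both sides by -144: (y + 4)²/16 - (x + 10)²/72 = 1
Hyperbola, center (-10, -4), transverse axis vertical; a² = 16, b² = 72.
For a vertical hyperbola the asymptotes have slope ±a/b.
Here that is ±4/6√2 = ±√2/3.

√2/3 and -√2/3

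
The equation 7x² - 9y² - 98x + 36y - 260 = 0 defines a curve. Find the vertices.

(-2, 2) and (16, 2)

7(x² - 14x) -9(y² - 4y) = 260
Complete the square in x and y: 7(x - 7)² -9(y - 2)² = 260 + 343 - 36 = 567
Divide by 567: (x - 7)²/81 - (y - 2)²/63 = 1
Hyperbola, center (7, 2), transverse axis horizontal; a² = 81, b² = 63.
a = 9. Vertices at (h ± a, k).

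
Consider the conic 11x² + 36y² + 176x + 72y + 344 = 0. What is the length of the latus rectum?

11(x² + 16x) + 36(y² + 2y) = -344
Complete the square: 11(x + 8)² + 36(y + 1)² = -344 + 704 + 36 = 396
Divide through by 396 to get (x + 8)²/36 + (y + 1)²/11 = 1.
Ellipse, center (-8, -1), major axis horizontal; a² = 36, b² = 11.
Latus rectum length = 2b²/a = 2·11/6 = 11/3.

11/3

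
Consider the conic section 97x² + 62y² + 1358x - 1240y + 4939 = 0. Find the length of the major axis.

2√97

97(x² + 14x) + 62(y² - 20y) = -4939
Complete the square: 97(x + 7)² + 62(y - 10)² = -4939 + 4753 + 6200 = 6014
Divide through by 6014 to get (x + 7)²/62 + (y - 10)²/97 = 1.
Ellipse, center (-7, 10), major axis vertical; a² = 97, b² = 62.
a² = 97 so a = √97; the major axis has length 2a = 2√97.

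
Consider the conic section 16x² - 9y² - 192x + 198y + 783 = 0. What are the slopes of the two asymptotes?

4/3 and -4/3

Rearranging, 16(x² - 12x) -9(y² - 22y) = -783.
Complete the square: 16(x - 6)² -9(y - 11)² = -783 + 576 - 1089 = -1296
Dividing both sides by -1296: (y - 11)²/144 - (x - 6)²/81 = 1
Hyperbola, center (6, 11), transverse axis vertical; a² = 144, b² = 81.
For a vertical hyperbola the asymptotes have slope ±a/b.
Here that is ±12/9 = ±4/3.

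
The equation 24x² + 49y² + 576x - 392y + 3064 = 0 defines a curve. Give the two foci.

Rearranging, 24(x² + 24x) + 49(y² - 8y) = -3064.
Complete the square: 24(x + 12)² + 49(y - 4)² = -3064 + 3456 + 784 = 1176
Divide by 1176: (x + 12)²/49 + (y - 4)²/24 = 1
Ellipse, center (-12, 4), major axis horizontal; a² = 49, b² = 24.
c² = a² - b² = 49 - 24 = 25, so c = 5.
Foci lie on the horizontal axis through the center: (h ± c, k).

(-17, 4) and (-7, 4)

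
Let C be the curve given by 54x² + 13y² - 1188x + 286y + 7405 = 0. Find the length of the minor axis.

2√13

54(x² - 22x) + 13(y² + 22y) = -7405
Complete the square in x and y: 54(x - 11)² + 13(y + 11)² = -7405 + 6534 + 1573 = 702
Divide by 702: (x - 11)²/13 + (y + 11)²/54 = 1
Ellipse, center (11, -11), major axis vertical; a² = 54, b² = 13.
b² = 13 so b = √13; the minor axis has length 2b = 2√13.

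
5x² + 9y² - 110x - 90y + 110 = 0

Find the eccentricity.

5(x² - 22x) + 9(y² - 10y) = -110
Complete the square in x and y: 5(x - 11)² + 9(y - 5)² = -110 + 605 + 225 = 720
Dividing both sides by 720: (x - 11)²/144 + (y - 5)²/80 = 1
Ellipse, center (11, 5), major axis horizontal; a² = 144, b² = 80.
c² = a² - b² = 64, so c = 8.
e = c/a = 8/12 = 2/3.

e = 2/3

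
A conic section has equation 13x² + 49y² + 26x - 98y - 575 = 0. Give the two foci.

(-7, 1) and (5, 1)

Rearranging, 13(x² + 2x) + 49(y² - 2y) = 575.
Completing the square gives 13(x + 1)² + 49(y - 1)² = 575 + 13 + 49 = 637.
Dividing both sides by 637: (x + 1)²/49 + (y - 1)²/13 = 1
Ellipse, center (-1, 1), major axis horizontal; a² = 49, b² = 13.
c² = a² - b² = 49 - 13 = 36, so c = 6.
Foci lie on the horizontal axis through the center: (h ± c, k).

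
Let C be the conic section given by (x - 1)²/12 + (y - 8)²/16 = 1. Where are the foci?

(1, 6) and (1, 10)

Center (1, 8). The larger denominator 16 sits under the y-term, so the major axis is vertical; a² = 16, b² = 12.
c² = a² - b² = 16 - 12 = 4, so c = 2.
Foci lie on the vertical axis through the center: (h, k ± c).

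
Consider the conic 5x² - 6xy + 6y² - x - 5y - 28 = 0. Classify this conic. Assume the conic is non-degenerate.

ellipse

A = 5, B = -6, C = 6.
Discriminant B² − 4AC = (-6)² − 4·5·6 = -84.
B² − 4AC < 0 ⇒ ellipse.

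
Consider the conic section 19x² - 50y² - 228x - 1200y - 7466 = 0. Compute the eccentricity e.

e = √138/10

Collect terms: 19(x² - 12x) -50(y² + 24y) = 7466
Complete the square: 19(x - 6)² -50(y + 12)² = 7466 + 684 - 7200 = 950
Dividing both sides by 950: (x - 6)²/50 - (y + 12)²/19 = 1
Hyperbola, center (6, -12), transverse axis horizontal; a² = 50, b² = 19.
c² = a² + b² = 69, so c = √69.
e = c/a = √69/5√2 = √138/10.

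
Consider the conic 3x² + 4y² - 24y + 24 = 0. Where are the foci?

Group: 3x² + 4(y² - 6y) = -24
Complete the square: 3x² + 4(y - 3)² = -24 + 0 + 36 = 12
Divide through by 12 to get x²/4 + (y - 3)²/3 = 1.
Ellipse, center (0, 3), major axis horizontal; a² = 4, b² = 3.
c² = a² - b² = 4 - 3 = 1, so c = 1.
Foci lie on the horizontal axis through the center: (h ± c, k).

(-1, 3) and (1, 3)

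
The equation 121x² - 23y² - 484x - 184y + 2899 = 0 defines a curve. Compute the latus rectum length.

Rearranging, 121(x² - 4x) -23(y² + 8y) = -2899.
121(x - 2)² -23(y + 4)² = -2899 + 484 - 368 = -2783
Divide through by -2783 to get (y + 4)²/121 - (x - 2)²/23 = 1.
Hyperbola, center (2, -4), transverse axis vertical; a² = 121, b² = 23.
Latus rectum length = 2b²/a = 2·23/11 = 46/11.

46/11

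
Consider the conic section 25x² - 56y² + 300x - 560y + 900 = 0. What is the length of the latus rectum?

Rearranging, 25(x² + 12x) -56(y² + 10y) = -900.
Completing the square gives 25(x + 6)² -56(y + 5)² = -900 + 900 - 1400 = -1400.
Divide by -1400: (y + 5)²/25 - (x + 6)²/56 = 1
Hyperbola, center (-6, -5), transverse axis vertical; a² = 25, b² = 56.
Latus rectum length = 2b²/a = 2·56/5 = 112/5.

112/5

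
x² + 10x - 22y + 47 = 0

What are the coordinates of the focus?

Only x is squared. Complete the square in x: (x + 5)² = 22(y - 1).
Vertex (-5, 1); 4p = 22 so p = 11/2. Opens up.
Focus is p units from the vertex along the axis: (h, k + p).

(-5, 13/2)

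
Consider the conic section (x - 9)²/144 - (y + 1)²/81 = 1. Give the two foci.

Center (9, -1). The positive term is the x-term, so the transverse axis is horizontal; a² = 144, b² = 81.
c² = a² + b² = 144 + 81 = 225, so c = 15.
Foci lie on the horizontal axis through the center: (h ± c, k).

(-6, -1) and (24, -1)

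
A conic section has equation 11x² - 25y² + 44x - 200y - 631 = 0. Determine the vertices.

(-7, -4) and (3, -4)

11(x² + 4x) -25(y² + 8y) = 631
Completing the square gives 11(x + 2)² -25(y + 4)² = 631 + 44 - 400 = 275.
Divide through by 275 to get (x + 2)²/25 - (y + 4)²/11 = 1.
Hyperbola, center (-2, -4), transverse axis horizontal; a² = 25, b² = 11.
a = 5. Vertices at (h ± a, k).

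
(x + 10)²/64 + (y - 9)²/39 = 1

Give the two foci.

Center (-10, 9). The larger denominator 64 sits under the x-term, so the major axis is horizontal; a² = 64, b² = 39.
c² = a² - b² = 64 - 39 = 25, so c = 5.
Foci lie on the horizontal axis through the center: (h ± c, k).

(-15, 9) and (-5, 9)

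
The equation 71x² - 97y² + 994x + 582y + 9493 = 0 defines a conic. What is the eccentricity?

e = 2√2982/71

Collect terms: 71(x² + 14x) -97(y² - 6y) = -9493
Completing the square gives 71(x + 7)² -97(y - 3)² = -9493 + 3479 - 873 = -6887.
Divide by -6887: (y - 3)²/71 - (x + 7)²/97 = 1
Hyperbola, center (-7, 3), transverse axis vertical; a² = 71, b² = 97.
c² = a² + b² = 168, so c = 2√42.
e = c/a = 2√42/√71 = 2√2982/71.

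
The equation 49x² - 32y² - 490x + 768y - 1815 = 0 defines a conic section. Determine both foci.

(5, 3) and (5, 21)

Rearranging, 49(x² - 10x) -32(y² - 24y) = 1815.
Completing the square gives 49(x - 5)² -32(y - 12)² = 1815 + 1225 - 4608 = -1568.
Dividing both sides by -1568: (y - 12)²/49 - (x - 5)²/32 = 1
Hyperbola, center (5, 12), transverse axis vertical; a² = 49, b² = 32.
c² = a² + b² = 49 + 32 = 81, so c = 9.
Foci lie on the vertical axis through the center: (h, k ± c).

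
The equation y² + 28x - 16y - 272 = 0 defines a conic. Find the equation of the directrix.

x = 19

Only y is squared. Complete the square in y: (y - 8)² = -28(x - 12).
Vertex (12, 8); 4p = -28 so p = -7. Opens left.
Directrix is the vertical line x = h − p = 12 − (-7) = 19.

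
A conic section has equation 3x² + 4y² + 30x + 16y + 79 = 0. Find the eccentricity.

3(x² + 10x) + 4(y² + 4y) = -79
Complete the square in x and y: 3(x + 5)² + 4(y + 2)² = -79 + 75 + 16 = 12
Dividing both sides by 12: (x + 5)²/4 + (y + 2)²/3 = 1
Ellipse, center (-5, -2), major axis horizontal; a² = 4, b² = 3.
c² = a² - b² = 1, so c = 1.
e = c/a = 1/2.

e = 1/2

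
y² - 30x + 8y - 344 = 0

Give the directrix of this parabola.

x = -39/2

Only y is squared. Complete the square in y: (y + 4)² = 30(x + 12).
Vertex (-12, -4); 4p = 30 so p = 15/2. Opens right.
Directrix is the vertical line x = h − p = -12 − (15/2) = -39/2.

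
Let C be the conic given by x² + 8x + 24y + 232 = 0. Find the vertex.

Only x is squared. Complete the square in x: (x + 4)² = -24(y + 9).
Vertex (-4, -9); 4p = -24 so p = -6. Opens down.

(-4, -9)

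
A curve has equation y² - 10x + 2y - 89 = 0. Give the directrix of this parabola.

x = -23/2

Only y is squared. Complete the square in y: (y + 1)² = 10(x + 9).
Vertex (-9, -1); 4p = 10 so p = 5/2. Opens right.
Directrix is the vertical line x = h − p = -9 − (5/2) = -23/2.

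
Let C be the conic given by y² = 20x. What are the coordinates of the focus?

(5, 0)

Vertex (0, 0); 4p = 20 so p = 5. Opens right.
Focus is p units from the vertex along the axis: (h + p, k).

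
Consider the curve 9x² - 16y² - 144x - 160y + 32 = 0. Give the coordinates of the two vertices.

Collect terms: 9(x² - 16x) -16(y² + 10y) = -32
Completing the square gives 9(x - 8)² -16(y + 5)² = -32 + 576 - 400 = 144.
Dividing both sides by 144: (x - 8)²/16 - (y + 5)²/9 = 1
Hyperbola, center (8, -5), transverse axis horizontal; a² = 16, b² = 9.
a = 4. Vertices at (h ± a, k).

(4, -5) and (12, -5)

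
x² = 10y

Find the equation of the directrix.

y = -5/2

Vertex (0, 0); 4p = 10 so p = 5/2. Opens up.
Directrix is the horizontal line y = k − p = 0 − (5/2) = -5/2.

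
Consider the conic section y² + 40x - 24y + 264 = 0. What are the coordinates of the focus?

(-13, 12)

Only y is squared. Complete the square in y: (y - 12)² = -40(x + 3).
Vertex (-3, 12); 4p = -40 so p = -10. Opens left.
Focus is p units from the vertex along the axis: (h + p, k).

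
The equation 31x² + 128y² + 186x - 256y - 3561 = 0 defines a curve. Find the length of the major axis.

16√2

Collect terms: 31(x² + 6x) + 128(y² - 2y) = 3561
Complete the square in x and y: 31(x + 3)² + 128(y - 1)² = 3561 + 279 + 128 = 3968
Divide through by 3968 to get (x + 3)²/128 + (y - 1)²/31 = 1.
Ellipse, center (-3, 1), major axis horizontal; a² = 128, b² = 31.
a² = 128 so a = 8√2; the major axis has length 2a = 16√2.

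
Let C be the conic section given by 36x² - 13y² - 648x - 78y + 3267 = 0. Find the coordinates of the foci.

Group: 36(x² - 18x) -13(y² + 6y) = -3267
Completing the square gives 36(x - 9)² -13(y + 3)² = -3267 + 2916 - 117 = -468.
Divide by -468: (y + 3)²/36 - (x - 9)²/13 = 1
Hyperbola, center (9, -3), transverse axis vertical; a² = 36, b² = 13.
c² = a² + b² = 36 + 13 = 49, so c = 7.
Foci lie on the vertical axis through the center: (h, k ± c).

(9, -10) and (9, 4)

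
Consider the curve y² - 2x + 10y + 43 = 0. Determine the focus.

(19/2, -5)

Only y is squared. Complete the square in y: (y + 5)² = 2(x - 9).
Vertex (9, -5); 4p = 2 so p = 1/2. Opens right.
Focus is p units from the vertex along the axis: (h + p, k).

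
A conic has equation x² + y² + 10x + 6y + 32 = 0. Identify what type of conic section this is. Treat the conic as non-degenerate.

circle

No xy term. Coefficients of x² and y² are A = 1, C = 1.
A = C (same sign) ⇒ circle.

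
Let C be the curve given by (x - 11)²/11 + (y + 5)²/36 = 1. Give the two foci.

(11, -10) and (11, 0)

Center (11, -5). The larger denominator 36 sits under the y-term, so the major axis is vertical; a² = 36, b² = 11.
c² = a² - b² = 36 - 11 = 25, so c = 5.
Foci lie on the vertical axis through the center: (h, k ± c).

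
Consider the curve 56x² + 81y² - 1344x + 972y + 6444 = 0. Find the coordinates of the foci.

(7, -6) and (17, -6)

Group: 56(x² - 24x) + 81(y² + 12y) = -6444
Complete the square in x and y: 56(x - 12)² + 81(y + 6)² = -6444 + 8064 + 2916 = 4536
Dividing both sides by 4536: (x - 12)²/81 + (y + 6)²/56 = 1
Ellipse, center (12, -6), major axis horizontal; a² = 81, b² = 56.
c² = a² - b² = 81 - 56 = 25, so c = 5.
Foci lie on the horizontal axis through the center: (h ± c, k).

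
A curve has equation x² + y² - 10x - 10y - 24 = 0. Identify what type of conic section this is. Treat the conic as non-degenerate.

circle

No xy term. Coefficients of x² and y² are A = 1, C = 1.
A = C (same sign) ⇒ circle.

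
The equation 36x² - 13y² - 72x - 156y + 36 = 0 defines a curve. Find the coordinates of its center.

36(x² - 2x) -13(y² + 12y) = -36
Completing the square gives 36(x - 1)² -13(y + 6)² = -36 + 36 - 468 = -468.
Dividing both sides by -468: (y + 6)²/36 - (x - 1)²/13 = 1
Hyperbola with center (1, -6).

(1, -6)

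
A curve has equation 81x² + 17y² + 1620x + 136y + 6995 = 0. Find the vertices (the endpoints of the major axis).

(-10, -13) and (-10, 5)

Collect terms: 81(x² + 20x) + 17(y² + 8y) = -6995
81(x + 10)² + 17(y + 4)² = -6995 + 8100 + 272 = 1377
Divide by 1377: (x + 10)²/17 + (y + 4)²/81 = 1
Ellipse, center (-10, -4), major axis vertical; a² = 81, b² = 17.
a = 9. Vertices at (h, k ± a).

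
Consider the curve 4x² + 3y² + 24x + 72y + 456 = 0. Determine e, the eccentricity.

e = 1/2

Group the x- and y-terms: 4(x² + 6x) + 3(y² + 24y) = -456
Complete the square in x and y: 4(x + 3)² + 3(y + 12)² = -456 + 36 + 432 = 12
Divide by 12: (x + 3)²/3 + (y + 12)²/4 = 1
Ellipse, center (-3, -12), major axis vertical; a² = 4, b² = 3.
c² = a² - b² = 1, so c = 1.
e = c/a = 1/2.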